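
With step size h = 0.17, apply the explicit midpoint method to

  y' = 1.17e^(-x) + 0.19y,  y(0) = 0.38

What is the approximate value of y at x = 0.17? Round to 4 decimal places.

0.5784

Midpoint: k1 = f(x_n, y_n); k2 = f(x_n + h/2, y_n + (h/2)·k1); y_{n+1} = y_n + h·k2.
x=0.000000, y=0.380000:
  k1 = f(0.000000, 0.380000) = 1.242200
  k2 = f(0.085000, 0.485587) = 1.166921
  y ← 0.380000 + 0.17·1.166921 = 0.578377
y(0.17) ≈ 0.5784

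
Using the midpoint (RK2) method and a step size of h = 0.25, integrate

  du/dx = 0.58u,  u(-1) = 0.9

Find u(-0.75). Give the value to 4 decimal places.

1.0400

Midpoint: k1 = f(x_n, u_n); k2 = f(x_n + h/2, u_n + (h/2)·k1); u_{n+1} = u_n + h·k2.
x=-1.000000, u=0.900000:
  k1 = f(-1.000000, 0.900000) = 0.522000
  k2 = f(-0.875000, 0.965250) = 0.559845
  u ← 0.900000 + 0.25·0.559845 = 1.039961
u(-0.75) ≈ 1.0400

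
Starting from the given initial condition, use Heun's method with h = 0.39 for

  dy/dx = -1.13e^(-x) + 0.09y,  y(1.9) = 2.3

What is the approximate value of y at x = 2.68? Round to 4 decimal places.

Heun: k1 = f(x_n, y_n); k2 = f(x_n + h, y_n + h·k1); y_{n+1} = y_n + (h/2)·(k1 + k2).
x=1.900000, y=2.300000:
  k1 = f(1.900000, 2.300000) = 0.037987
  k2 = f(2.290000, 2.314815) = 0.093902
  y ← 2.300000 + (0.39/2)·(0.037987 + 0.093902) = 2.325718
x=2.290000, y=2.325718:
  k1 = f(2.290000, 2.325718) = 0.094884
  k2 = f(2.680000, 2.362723) = 0.135169
  y ← 2.325718 + (0.39/2)·(0.094884 + 0.135169) = 2.370579
y(2.68) ≈ 2.3706

2.3706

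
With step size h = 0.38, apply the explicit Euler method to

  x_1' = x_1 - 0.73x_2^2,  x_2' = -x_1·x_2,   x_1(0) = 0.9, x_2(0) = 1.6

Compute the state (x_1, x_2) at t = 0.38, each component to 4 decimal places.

0.5319, 1.0528

Euler on (x_1,x_2): x_1_{n+1} = x_1_n + h·x_1', x_2_{n+1} = x_2_n + h·x_2'.
0.000000: (0.900000, 1.600000); f=(-0.968800, -1.440000) → (0.531856, 1.052800)
(x_1(0.38), x_2(0.38)) ≈ (0.5319, 1.0528)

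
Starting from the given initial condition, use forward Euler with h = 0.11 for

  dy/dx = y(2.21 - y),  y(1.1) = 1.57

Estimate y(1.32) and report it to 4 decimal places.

Euler: y_{n+1} = y_n + h·f(x_n, y_n).
x=1.100000, y=1.570000: f=1.004800 → y ← 1.570000 + 0.11·1.004800 = 1.680528
x=1.210000, y=1.680528: f=0.889793 → y ← 1.680528 + 0.11·0.889793 = 1.778405
y(1.32) ≈ 1.7784

1.7784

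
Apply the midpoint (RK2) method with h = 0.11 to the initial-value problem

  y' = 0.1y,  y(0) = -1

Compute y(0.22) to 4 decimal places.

-1.0222

Midpoint: k1 = f(s_n, y_n); k2 = f(s_n + h/2, y_n + (h/2)·k1); y_{n+1} = y_n + h·k2.
s=0.000000, y=-1.000000:
  k1 = f(0.000000, -1.000000) = -0.100000
  k2 = f(0.055000, -1.005500) = -0.100550
  y ← -1.000000 + 0.11·(-0.100550) = -1.011060
s=0.110000, y=-1.011060:
  k1 = f(0.110000, -1.011060) = -0.101106
  k2 = f(0.165000, -1.016621) = -0.101662
  y ← -1.011060 + 0.11·(-0.101662) = -1.022243
y(0.22) ≈ -1.0222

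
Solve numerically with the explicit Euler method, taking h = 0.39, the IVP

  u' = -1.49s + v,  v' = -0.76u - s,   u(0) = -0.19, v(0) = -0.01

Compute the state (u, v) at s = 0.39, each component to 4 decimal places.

-0.1939, 0.0463

Euler on (u,v): u_{n+1} = u_n + h·u', v_{n+1} = v_n + h·v'.
0.000000: (-0.190000, -0.010000); f=(-0.010000, 0.144400) → (-0.193900, 0.046316)
(u(0.39), v(0.39)) ≈ (-0.1939, 0.0463)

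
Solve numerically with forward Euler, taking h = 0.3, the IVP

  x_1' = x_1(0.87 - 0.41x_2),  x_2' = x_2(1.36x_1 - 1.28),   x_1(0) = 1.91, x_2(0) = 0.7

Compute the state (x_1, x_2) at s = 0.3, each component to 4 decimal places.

2.2441, 0.9767

Euler on (x_1,x_2): x_1_{n+1} = x_1_n + h·x_1', x_2_{n+1} = x_2_n + h·x_2'.
0.000000: (1.910000, 0.700000); f=(1.113530, 0.922320) → (2.244059, 0.976696)
(x_1(0.3), x_2(0.3)) ≈ (2.2441, 0.9767)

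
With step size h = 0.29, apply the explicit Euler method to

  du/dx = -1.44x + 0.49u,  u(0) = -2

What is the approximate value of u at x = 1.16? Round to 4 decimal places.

-4.2008

Euler: u_{n+1} = u_n + h·f(x_n, u_n).
x=0.000000, u=-2.000000: f=-0.980000 → u ← -2.000000 + 0.29·(-0.980000) = -2.284200
x=0.290000, u=-2.284200: f=-1.536858 → u ← -2.284200 + 0.29·(-1.536858) = -2.729889
x=0.580000, u=-2.729889: f=-2.172846 → u ← -2.729889 + 0.29·(-2.172846) = -3.360014
x=0.870000, u=-3.360014: f=-2.899207 → u ← -3.360014 + 0.29·(-2.899207) = -4.200784
u(1.16) ≈ -4.2008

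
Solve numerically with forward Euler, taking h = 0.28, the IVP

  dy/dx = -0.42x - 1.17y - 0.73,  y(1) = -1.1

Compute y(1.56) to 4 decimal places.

Euler: y_{n+1} = y_n + h·f(x_n, y_n).
x=1.000000, y=-1.100000: f=0.137000 → y ← -1.100000 + 0.28·0.137000 = -1.061640
x=1.280000, y=-1.061640: f=-0.025481 → y ← -1.061640 + 0.28·(-0.025481) = -1.068775
y(1.56) ≈ -1.0688

-1.0688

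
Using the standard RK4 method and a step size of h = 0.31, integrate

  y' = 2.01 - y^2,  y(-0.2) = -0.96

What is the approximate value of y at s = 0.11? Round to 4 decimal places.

RK4: k1 = f(s_n, y_n); k2 = f(s_n + h/2, y_n + (h/2)·k1); k3 = f(s_n + h/2, y_n + (h/2)·k2); k4 = f(s_n + h, y_n + h·k3); y_{n+1} = y_n + (h/6)·(k1 + 2k2 + 2k3 + k4).
s=-0.200000, y=-0.960000:
  k1 = f(-0.200000, -0.960000) = 1.088400
  k2 = f(-0.045000, -0.791298) = 1.383847
  k3 = f(-0.045000, -0.745504) = 1.454224
  k4 = f(0.110000, -0.509190) = 1.750725
  y ← -0.960000 + (0.31/6)·(k1 + 2k2 + 2k3 + k4) = -0.520044
y(0.11) ≈ -0.5200

-0.5200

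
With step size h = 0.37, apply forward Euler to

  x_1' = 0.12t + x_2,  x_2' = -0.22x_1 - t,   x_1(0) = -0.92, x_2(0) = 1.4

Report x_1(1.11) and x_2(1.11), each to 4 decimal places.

0.7002, 1.0839

Euler on (x_1,x_2): x_1_{n+1} = x_1_n + h·x_1', x_2_{n+1} = x_2_n + h·x_2'.
0.000000: (-0.920000, 1.400000); f=(1.400000, 0.202400) → (-0.402000, 1.474888)
0.370000: (-0.402000, 1.474888); f=(1.519288, -0.281560) → (0.160137, 1.370711)
0.740000: (0.160137, 1.370711); f=(1.459511, -0.775230) → (0.700156, 1.083876)
(x_1(1.11), x_2(1.11)) ≈ (0.7002, 1.0839)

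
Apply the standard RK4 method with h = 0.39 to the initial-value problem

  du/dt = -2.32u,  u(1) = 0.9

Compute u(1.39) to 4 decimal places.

RK4: k1 = f(t_n, u_n); k2 = f(t_n + h/2, u_n + (h/2)·k1); k3 = f(t_n + h/2, u_n + (h/2)·k2); k4 = f(t_n + h, u_n + h·k3); u_{n+1} = u_n + (h/6)·(k1 + 2k2 + 2k3 + k4).
t=1.000000, u=0.900000:
  k1 = f(1.000000, 0.900000) = -2.088000
  k2 = f(1.195000, 0.492840) = -1.143389
  k3 = f(1.195000, 0.677039) = -1.570731
  k4 = f(1.390000, 0.287415) = -0.666803
  u ← 0.900000 + (0.39/6)·(k1 + 2k2 + 2k3 + k4) = 0.368102
u(1.39) ≈ 0.3681

0.3681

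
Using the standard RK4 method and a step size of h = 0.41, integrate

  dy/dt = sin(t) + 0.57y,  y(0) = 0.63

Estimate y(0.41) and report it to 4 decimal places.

0.8856

RK4: k1 = f(t_n, y_n); k2 = f(t_n + h/2, y_n + (h/2)·k1); k3 = f(t_n + h/2, y_n + (h/2)·k2); k4 = f(t_n + h, y_n + h·k3); y_{n+1} = y_n + (h/6)·(k1 + 2k2 + 2k3 + k4).
t=0.000000, y=0.630000:
  k1 = f(0.000000, 0.630000) = 0.359100
  k2 = f(0.205000, 0.703615) = 0.604628
  k3 = f(0.205000, 0.753949) = 0.633318
  k4 = f(0.410000, 0.889660) = 0.905716
  y ← 0.630000 + (0.41/6)·(k1 + 2k2 + 2k3 + k4) = 0.885615
y(0.41) ≈ 0.8856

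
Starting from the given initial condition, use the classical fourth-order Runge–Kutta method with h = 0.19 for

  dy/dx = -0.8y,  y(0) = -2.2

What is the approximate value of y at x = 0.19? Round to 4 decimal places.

-1.8898

RK4: k1 = f(x_n, y_n); k2 = f(x_n + h/2, y_n + (h/2)·k1); k3 = f(x_n + h/2, y_n + (h/2)·k2); k4 = f(x_n + h, y_n + h·k3); y_{n+1} = y_n + (h/6)·(k1 + 2k2 + 2k3 + k4).
x=0.000000, y=-2.200000:
  k1 = f(0.000000, -2.200000) = 1.760000
  k2 = f(0.095000, -2.032800) = 1.626240
  k3 = f(0.095000, -2.045507) = 1.636406
  k4 = f(0.190000, -1.889083) = 1.511266
  y ← -2.200000 + (0.19/6)·(k1 + 2k2 + 2k3 + k4) = -1.889776
y(0.19) ≈ -1.8898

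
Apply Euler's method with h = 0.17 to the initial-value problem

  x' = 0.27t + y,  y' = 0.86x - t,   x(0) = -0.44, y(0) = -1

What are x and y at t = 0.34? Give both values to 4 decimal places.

Euler on (x,y): x_{n+1} = x_n + h·x', y_{n+1} = y_n + h·y'.
0.000000: (-0.440000, -1.000000); f=(-1.000000, -0.378400) → (-0.610000, -1.064328)
0.170000: (-0.610000, -1.064328); f=(-1.018428, -0.694600) → (-0.783133, -1.182410)
(x(0.34), y(0.34)) ≈ (-0.7831, -1.1824)

-0.7831, -1.1824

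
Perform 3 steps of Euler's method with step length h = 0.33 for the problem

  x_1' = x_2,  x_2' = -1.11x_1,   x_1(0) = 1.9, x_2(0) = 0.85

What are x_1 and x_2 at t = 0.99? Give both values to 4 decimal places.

2.0186, -1.4620

Euler on (x_1,x_2): x_1_{n+1} = x_1_n + h·x_1', x_2_{n+1} = x_2_n + h·x_2'.
0.000000: (1.900000, 0.850000); f=(0.850000, -2.109000) → (2.180500, 0.154030)
0.330000: (2.180500, 0.154030); f=(0.154030, -2.420355) → (2.231330, -0.644687)
0.660000: (2.231330, -0.644687); f=(-0.644687, -2.476776) → (2.018583, -1.462023)
(x_1(0.99), x_2(0.99)) ≈ (2.0186, -1.4620)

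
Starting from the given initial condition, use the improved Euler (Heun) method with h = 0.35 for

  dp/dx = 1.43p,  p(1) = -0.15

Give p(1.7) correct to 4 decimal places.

-0.3965

Heun: k1 = f(x_n, p_n); k2 = f(x_n + h, p_n + h·k1); p_{n+1} = p_n + (h/2)·(k1 + k2).
x=1.000000, p=-0.150000:
  k1 = f(1.000000, -0.150000) = -0.214500
  k2 = f(1.350000, -0.225075) = -0.321857
  p ← -0.150000 + (0.35/2)·(-0.214500 + (-0.321857)) = -0.243863
x=1.350000, p=-0.243863:
  k1 = f(1.350000, -0.243863) = -0.348723
  k2 = f(1.700000, -0.365916) = -0.523259
  p ← -0.243863 + (0.35/2)·(-0.348723 + (-0.523259)) = -0.396460
p(1.7) ≈ -0.3965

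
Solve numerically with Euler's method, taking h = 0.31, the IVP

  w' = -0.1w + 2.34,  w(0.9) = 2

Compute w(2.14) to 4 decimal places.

4.5327

Euler: w_{n+1} = w_n + h·f(s_n, w_n).
s=0.900000, w=2.000000: f=2.140000 → w ← 2.000000 + 0.31·2.140000 = 2.663400
s=1.210000, w=2.663400: f=2.073660 → w ← 2.663400 + 0.31·2.073660 = 3.306235
s=1.520000, w=3.306235: f=2.009377 → w ← 3.306235 + 0.31·2.009377 = 3.929141
s=1.830000, w=3.929141: f=1.947086 → w ← 3.929141 + 0.31·1.947086 = 4.532738
w(2.14) ≈ 4.5327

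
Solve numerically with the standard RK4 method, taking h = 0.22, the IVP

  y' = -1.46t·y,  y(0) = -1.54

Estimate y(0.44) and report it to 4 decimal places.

-1.3370

RK4: k1 = f(t_n, y_n); k2 = f(t_n + h/2, y_n + (h/2)·k1); k3 = f(t_n + h/2, y_n + (h/2)·k2); k4 = f(t_n + h, y_n + h·k3); y_{n+1} = y_n + (h/6)·(k1 + 2k2 + 2k3 + k4).
t=0.000000, y=-1.540000:
  k1 = f(0.000000, -1.540000) = 0.000000
  k2 = f(0.110000, -1.540000) = 0.247324
  k3 = f(0.110000, -1.512794) = 0.242955
  k4 = f(0.220000, -1.486550) = 0.477480
  y ← -1.540000 + (0.22/6)·(k1 + 2k2 + 2k3 + k4) = -1.486539
t=0.220000, y=-1.486539:
  k1 = f(0.220000, -1.486539) = 0.477476
  k2 = f(0.330000, -1.434016) = 0.690909
  k3 = f(0.330000, -1.410539) = 0.679598
  k4 = f(0.440000, -1.337027) = 0.858906
  y ← -1.486539 + (0.22/6)·(k1 + 2k2 + 2k3 + k4) = -1.337034
y(0.44) ≈ -1.3370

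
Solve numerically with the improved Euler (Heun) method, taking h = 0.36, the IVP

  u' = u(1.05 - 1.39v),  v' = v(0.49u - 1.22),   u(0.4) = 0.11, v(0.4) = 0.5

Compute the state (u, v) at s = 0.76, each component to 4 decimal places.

0.1315, 0.3345

Heun on (u,v): k1 = f(s_n, state_n); k2 = f(s_n + h, state_n + h·k1); state_{n+1} = state_n + (h/2)·(k1 + k2).
0.400000: (0.110000, 0.500000)
  k1 = (0.039050, -0.583050)
  predictor → (0.124058, 0.290102)
  k2 = (0.080236, -0.336290)
  → (0.131471, 0.334519)
(u(0.76), v(0.76)) ≈ (0.1315, 0.3345)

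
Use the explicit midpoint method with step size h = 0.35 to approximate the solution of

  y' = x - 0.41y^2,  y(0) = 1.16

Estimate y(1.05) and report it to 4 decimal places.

1.2121

Midpoint: k1 = f(x_n, y_n); k2 = f(x_n + h/2, y_n + (h/2)·k1); y_{n+1} = y_n + h·k2.
x=0.000000, y=1.160000:
  k1 = f(0.000000, 1.160000) = -0.551696
  k2 = f(0.175000, 1.063453) = -0.288682
  y ← 1.160000 + 0.35·(-0.288682) = 1.058961
x=0.350000, y=1.058961:
  k1 = f(0.350000, 1.058961) = -0.109773
  k2 = f(0.525000, 1.039751) = 0.081756
  y ← 1.058961 + 0.35·0.081756 = 1.087576
x=0.700000, y=1.087576:
  k1 = f(0.700000, 1.087576) = 0.215043
  k2 = f(0.875000, 1.125208) = 0.355901
  y ← 1.087576 + 0.35·0.355901 = 1.212141
y(1.05) ≈ 1.2121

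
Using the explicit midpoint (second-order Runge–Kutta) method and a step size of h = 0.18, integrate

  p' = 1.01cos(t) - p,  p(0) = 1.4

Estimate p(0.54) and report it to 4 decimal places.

1.2152

Midpoint: k1 = f(t_n, p_n); k2 = f(t_n + h/2, p_n + (h/2)·k1); p_{n+1} = p_n + h·k2.
t=0.000000, p=1.400000:
  k1 = f(0.000000, 1.400000) = -0.390000
  k2 = f(0.090000, 1.364900) = -0.358988
  p ← 1.400000 + 0.18·(-0.358988) = 1.335382
t=0.180000, p=1.335382:
  k1 = f(0.180000, 1.335382) = -0.341700
  k2 = f(0.270000, 1.304629) = -0.331221
  p ← 1.335382 + 0.18·(-0.331221) = 1.275762
t=0.360000, p=1.275762:
  k1 = f(0.360000, 1.275762) = -0.330507
  k2 = f(0.450000, 1.246017) = -0.336565
  p ← 1.275762 + 0.18·(-0.336565) = 1.215181
p(0.54) ≈ 1.2152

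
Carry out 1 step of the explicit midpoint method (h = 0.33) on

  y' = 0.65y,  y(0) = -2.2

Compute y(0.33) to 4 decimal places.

-2.7225

Midpoint: k1 = f(t_n, y_n); k2 = f(t_n + h/2, y_n + (h/2)·k1); y_{n+1} = y_n + h·k2.
t=0.000000, y=-2.200000:
  k1 = f(0.000000, -2.200000) = -1.430000
  k2 = f(0.165000, -2.435950) = -1.583368
  y ← -2.200000 + 0.33·(-1.583368) = -2.722511
y(0.33) ≈ -2.7225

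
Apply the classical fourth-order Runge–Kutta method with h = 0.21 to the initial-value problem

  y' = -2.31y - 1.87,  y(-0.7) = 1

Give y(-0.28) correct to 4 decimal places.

RK4: k1 = f(t_n, y_n); k2 = f(t_n + h/2, y_n + (h/2)·k1); k3 = f(t_n + h/2, y_n + (h/2)·k2); k4 = f(t_n + h, y_n + h·k3); y_{n+1} = y_n + (h/6)·(k1 + 2k2 + 2k3 + k4).
t=-0.700000, y=1.000000:
  k1 = f(-0.700000, 1.000000) = -4.180000
  k2 = f(-0.595000, 0.561100) = -3.166141
  k3 = f(-0.595000, 0.667555) = -3.412053
  k4 = f(-0.490000, 0.283469) = -2.524813
  y ← 1.000000 + (0.21/6)·(k1 + 2k2 + 2k3 + k4) = 0.304858
t=-0.490000, y=0.304858:
  k1 = f(-0.490000, 0.304858) = -2.574222
  k2 = f(-0.385000, 0.034565) = -1.949844
  k3 = f(-0.385000, 0.100124) = -2.101287
  k4 = f(-0.280000, -0.136412) = -1.554888
  y ← 0.304858 + (0.21/6)·(k1 + 2k2 + 2k3 + k4) = -0.123240
y(-0.28) ≈ -0.1232

-0.1232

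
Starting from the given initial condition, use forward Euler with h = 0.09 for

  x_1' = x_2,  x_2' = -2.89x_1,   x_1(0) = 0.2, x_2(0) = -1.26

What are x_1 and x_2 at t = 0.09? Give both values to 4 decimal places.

Euler on (x_1,x_2): x_1_{n+1} = x_1_n + h·x_1', x_2_{n+1} = x_2_n + h·x_2'.
0.000000: (0.200000, -1.260000); f=(-1.260000, -0.578000) → (0.086600, -1.312020)
(x_1(0.09), x_2(0.09)) ≈ (0.0866, -1.3120)

0.0866, -1.3120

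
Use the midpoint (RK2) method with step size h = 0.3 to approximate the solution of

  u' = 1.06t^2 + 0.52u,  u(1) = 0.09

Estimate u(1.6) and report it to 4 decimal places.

Midpoint: k1 = f(t_n, u_n); k2 = f(t_n + h/2, u_n + (h/2)·k1); u_{n+1} = u_n + h·k2.
t=1.000000, u=0.090000:
  k1 = f(1.000000, 0.090000) = 1.106800
  k2 = f(1.150000, 0.256020) = 1.534980
  u ← 0.090000 + 0.3·1.534980 = 0.550494
t=1.300000, u=0.550494:
  k1 = f(1.300000, 0.550494) = 2.077657
  k2 = f(1.450000, 0.862143) = 2.676964
  u ← 0.550494 + 0.3·2.676964 = 1.353583
u(1.6) ≈ 1.3536

1.3536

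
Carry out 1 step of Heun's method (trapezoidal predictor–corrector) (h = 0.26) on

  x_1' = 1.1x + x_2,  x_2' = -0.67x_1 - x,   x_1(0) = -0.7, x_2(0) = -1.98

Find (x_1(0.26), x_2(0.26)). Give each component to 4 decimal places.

Heun on (x_1,x_2): k1 = f(x_n, state_n); k2 = f(x_n + h, state_n + h·k1); state_{n+1} = state_n + (h/2)·(k1 + k2).
0.000000: (-0.700000, -1.980000)
  k1 = (-1.980000, 0.469000)
  predictor → (-1.214800, -1.858060)
  k2 = (-1.572060, 0.553916)
  → (-1.161768, -1.847021)
(x_1(0.26), x_2(0.26)) ≈ (-1.1618, -1.8470)

-1.1618, -1.8470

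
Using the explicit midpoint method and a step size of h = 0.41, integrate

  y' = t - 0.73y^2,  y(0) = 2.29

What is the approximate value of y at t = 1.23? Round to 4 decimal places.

1.3355

Midpoint: k1 = f(t_n, y_n); k2 = f(t_n + h/2, y_n + (h/2)·k1); y_{n+1} = y_n + h·k2.
t=0.000000, y=2.290000:
  k1 = f(0.000000, 2.290000) = -3.828193
  k2 = f(0.205000, 1.505220) = -1.448953
  y ← 2.290000 + 0.41·(-1.448953) = 1.695929
t=0.410000, y=1.695929:
  k1 = f(0.410000, 1.695929) = -1.689609
  k2 = f(0.615000, 1.349560) = -0.714557
  y ← 1.695929 + 0.41·(-0.714557) = 1.402961
t=0.820000, y=1.402961:
  k1 = f(0.820000, 1.402961) = -0.616859
  k2 = f(1.025000, 1.276505) = -0.164509
  y ← 1.402961 + 0.41·(-0.164509) = 1.335512
y(1.23) ≈ 1.3355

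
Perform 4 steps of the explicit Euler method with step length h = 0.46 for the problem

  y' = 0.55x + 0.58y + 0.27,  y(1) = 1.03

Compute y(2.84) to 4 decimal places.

Euler: y_{n+1} = y_n + h·f(x_n, y_n).
x=1.000000, y=1.030000: f=1.417400 → y ← 1.030000 + 0.46·1.417400 = 1.682004
x=1.460000, y=1.682004: f=2.048562 → y ← 1.682004 + 0.46·2.048562 = 2.624343
x=1.920000, y=2.624343: f=2.848119 → y ← 2.624343 + 0.46·2.848119 = 3.934477
x=2.380000, y=3.934477: f=3.860997 → y ← 3.934477 + 0.46·3.860997 = 5.710536
y(2.84) ≈ 5.7105

5.7105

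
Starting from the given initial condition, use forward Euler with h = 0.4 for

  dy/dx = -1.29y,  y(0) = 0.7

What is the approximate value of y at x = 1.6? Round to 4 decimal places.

0.0384

Euler: y_{n+1} = y_n + h·f(x_n, y_n).
x=0.000000, y=0.700000: f=-0.903000 → y ← 0.700000 + 0.4·(-0.903000) = 0.338800
x=0.400000, y=0.338800: f=-0.437052 → y ← 0.338800 + 0.4·(-0.437052) = 0.163979
x=0.800000, y=0.163979: f=-0.211533 → y ← 0.163979 + 0.4·(-0.211533) = 0.079366
x=1.200000, y=0.079366: f=-0.102382 → y ← 0.079366 + 0.4·(-0.102382) = 0.038413
y(1.6) ≈ 0.0384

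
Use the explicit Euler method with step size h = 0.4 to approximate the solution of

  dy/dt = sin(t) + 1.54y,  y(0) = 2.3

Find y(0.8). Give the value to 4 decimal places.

Euler: y_{n+1} = y_n + h·f(t_n, y_n).
t=0.000000, y=2.300000: f=3.542000 → y ← 2.300000 + 0.4·3.542000 = 3.716800
t=0.400000, y=3.716800: f=6.113290 → y ← 3.716800 + 0.4·6.113290 = 6.162116
y(0.8) ≈ 6.1621

6.1621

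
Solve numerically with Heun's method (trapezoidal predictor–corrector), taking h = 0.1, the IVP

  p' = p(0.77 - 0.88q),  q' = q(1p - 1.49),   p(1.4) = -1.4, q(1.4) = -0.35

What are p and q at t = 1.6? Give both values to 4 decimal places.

-1.7092, -0.1927

Heun on (p,q): k1 = f(t_n, state_n); k2 = f(t_n + h, state_n + h·k1); state_{n+1} = state_n + (h/2)·(k1 + k2).
1.400000: (-1.400000, -0.350000)
  k1 = (-1.509200, 1.011500)
  predictor → (-1.550920, -0.248850)
  k2 = (-1.533841, 0.756733)
  → (-1.552152, -0.261588)
1.500000: (-1.552152, -0.261588)
  k1 = (-1.552459, 0.795792)
  predictor → (-1.707398, -0.182009)
  k2 = (-1.588167, 0.581956)
  → (-1.709183, -0.192701)
(p(1.6), q(1.6)) ≈ (-1.7092, -0.1927)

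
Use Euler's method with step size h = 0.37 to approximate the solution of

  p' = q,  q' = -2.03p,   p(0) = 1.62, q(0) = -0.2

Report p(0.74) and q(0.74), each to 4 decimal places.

Euler on (p,q): p_{n+1} = p_n + h·p', q_{n+1} = q_n + h·q'.
0.000000: (1.620000, -0.200000); f=(-0.200000, -3.288600) → (1.546000, -1.416782)
0.370000: (1.546000, -1.416782); f=(-1.416782, -3.138380) → (1.021791, -2.577983)
(p(0.74), q(0.74)) ≈ (1.0218, -2.5780)

1.0218, -2.5780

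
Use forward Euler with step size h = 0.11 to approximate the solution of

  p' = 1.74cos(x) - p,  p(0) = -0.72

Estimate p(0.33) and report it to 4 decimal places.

0.0001

Euler: p_{n+1} = p_n + h·f(x_n, p_n).
x=0.000000, p=-0.720000: f=2.460000 → p ← -0.720000 + 0.11·2.460000 = -0.449400
x=0.110000, p=-0.449400: f=2.178884 → p ← -0.449400 + 0.11·2.178884 = -0.209723
x=0.220000, p=-0.209723: f=1.907784 → p ← -0.209723 + 0.11·1.907784 = 0.000133
p(0.33) ≈ 0.0001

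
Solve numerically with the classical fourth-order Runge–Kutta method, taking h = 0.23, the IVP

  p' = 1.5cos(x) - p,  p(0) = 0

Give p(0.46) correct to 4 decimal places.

RK4: k1 = f(x_n, p_n); k2 = f(x_n + h/2, p_n + (h/2)·k1); k3 = f(x_n + h/2, p_n + (h/2)·k2); k4 = f(x_n + h, p_n + h·k3); p_{n+1} = p_n + (h/6)·(k1 + 2k2 + 2k3 + k4).
x=0.000000, p=0.000000:
  k1 = f(0.000000, 0.000000) = 1.500000
  k2 = f(0.115000, 0.172500) = 1.317592
  k3 = f(0.115000, 0.151523) = 1.338569
  k4 = f(0.230000, 0.307871) = 1.152629
  p ← 0.000000 + (0.23/6)·(k1 + 2k2 + 2k3 + k4) = 0.305323
x=0.230000, p=0.305323:
  k1 = f(0.230000, 0.305323) = 1.155176
  k2 = f(0.345000, 0.438168) = 0.973445
  k3 = f(0.345000, 0.417269) = 0.994344
  k4 = f(0.460000, 0.534022) = 0.810057
  p ← 0.305323 + (0.23/6)·(k1 + 2k2 + 2k3 + k4) = 0.531521
p(0.46) ≈ 0.5315

0.5315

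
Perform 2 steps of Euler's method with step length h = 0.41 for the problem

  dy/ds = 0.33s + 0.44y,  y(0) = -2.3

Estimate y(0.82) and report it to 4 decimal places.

Euler: y_{n+1} = y_n + h·f(s_n, y_n).
s=0.000000, y=-2.300000: f=-1.012000 → y ← -2.300000 + 0.41·(-1.012000) = -2.714920
s=0.410000, y=-2.714920: f=-1.059265 → y ← -2.714920 + 0.41·(-1.059265) = -3.149219
y(0.82) ≈ -3.1492

-3.1492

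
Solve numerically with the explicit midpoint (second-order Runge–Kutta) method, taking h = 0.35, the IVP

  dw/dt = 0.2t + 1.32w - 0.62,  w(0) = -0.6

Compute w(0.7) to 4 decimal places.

-2.1011

Midpoint: k1 = f(t_n, w_n); k2 = f(t_n + h/2, w_n + (h/2)·k1); w_{n+1} = w_n + h·k2.
t=0.000000, w=-0.600000:
  k1 = f(0.000000, -0.600000) = -1.412000
  k2 = f(0.175000, -0.847100) = -1.703172
  w ← -0.600000 + 0.35·(-1.703172) = -1.196110
t=0.350000, w=-1.196110:
  k1 = f(0.350000, -1.196110) = -2.128865
  k2 = f(0.525000, -1.568662) = -2.585633
  w ← -1.196110 + 0.35·(-2.585633) = -2.101082
w(0.7) ≈ -2.1011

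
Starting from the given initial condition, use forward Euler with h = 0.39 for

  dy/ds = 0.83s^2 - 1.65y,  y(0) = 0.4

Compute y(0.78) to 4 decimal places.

0.1001

Euler: y_{n+1} = y_n + h·f(s_n, y_n).
s=0.000000, y=0.400000: f=-0.660000 → y ← 0.400000 + 0.39·(-0.660000) = 0.142600
s=0.390000, y=0.142600: f=-0.109047 → y ← 0.142600 + 0.39·(-0.109047) = 0.100072
y(0.78) ≈ 0.1001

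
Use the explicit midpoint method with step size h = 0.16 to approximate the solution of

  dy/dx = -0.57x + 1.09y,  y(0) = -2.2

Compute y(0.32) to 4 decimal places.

Midpoint: k1 = f(x_n, y_n); k2 = f(x_n + h/2, y_n + (h/2)·k1); y_{n+1} = y_n + h·k2.
x=0.000000, y=-2.200000:
  k1 = f(0.000000, -2.200000) = -2.398000
  k2 = f(0.080000, -2.391840) = -2.652706
  y ← -2.200000 + 0.16·(-2.652706) = -2.624433
x=0.160000, y=-2.624433:
  k1 = f(0.160000, -2.624433) = -2.951832
  k2 = f(0.240000, -2.860579) = -3.254832
  y ← -2.624433 + 0.16·(-3.254832) = -3.145206
y(0.32) ≈ -3.1452

-3.1452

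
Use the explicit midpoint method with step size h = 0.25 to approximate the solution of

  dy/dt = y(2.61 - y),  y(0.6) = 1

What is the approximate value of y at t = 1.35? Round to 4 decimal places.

Midpoint: k1 = f(t_n, y_n); k2 = f(t_n + h/2, y_n + (h/2)·k1); y_{n+1} = y_n + h·k2.
t=0.600000, y=1.000000:
  k1 = f(0.600000, 1.000000) = 1.610000
  k2 = f(0.725000, 1.201250) = 1.692261
  y ← 1.000000 + 0.25·1.692261 = 1.423065
t=0.850000, y=1.423065:
  k1 = f(0.850000, 1.423065) = 1.689086
  k2 = f(0.975000, 1.634201) = 1.594652
  y ← 1.423065 + 0.25·1.594652 = 1.821728
t=1.100000, y=1.821728:
  k1 = f(1.100000, 1.821728) = 1.436017
  k2 = f(1.225000, 2.001230) = 1.218288
  y ← 1.821728 + 0.25·1.218288 = 2.126300
y(1.35) ≈ 2.1263

2.1263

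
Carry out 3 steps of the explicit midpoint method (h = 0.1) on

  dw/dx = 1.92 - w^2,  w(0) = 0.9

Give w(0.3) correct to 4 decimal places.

1.1496

Midpoint: k1 = f(x_n, w_n); k2 = f(x_n + h/2, w_n + (h/2)·k1); w_{n+1} = w_n + h·k2.
x=0.000000, w=0.900000:
  k1 = f(0.000000, 0.900000) = 1.110000
  k2 = f(0.050000, 0.955500) = 1.007020
  w ← 0.900000 + 0.1·1.007020 = 1.000702
x=0.100000, w=1.000702:
  k1 = f(0.100000, 1.000702) = 0.918596
  k2 = f(0.150000, 1.046632) = 0.824562
  w ← 1.000702 + 0.1·0.824562 = 1.083158
x=0.200000, w=1.083158:
  k1 = f(0.200000, 1.083158) = 0.746768
  k2 = f(0.250000, 1.120497) = 0.664487
  w ← 1.083158 + 0.1·0.664487 = 1.149607
w(0.3) ≈ 1.1496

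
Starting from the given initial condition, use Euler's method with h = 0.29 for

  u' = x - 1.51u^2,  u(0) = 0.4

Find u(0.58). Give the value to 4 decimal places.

Euler: u_{n+1} = u_n + h·f(x_n, u_n).
x=0.000000, u=0.400000: f=-0.241600 → u ← 0.400000 + 0.29·(-0.241600) = 0.329936
x=0.290000, u=0.329936: f=0.125625 → u ← 0.329936 + 0.29·0.125625 = 0.366367
u(0.58) ≈ 0.3664

0.3664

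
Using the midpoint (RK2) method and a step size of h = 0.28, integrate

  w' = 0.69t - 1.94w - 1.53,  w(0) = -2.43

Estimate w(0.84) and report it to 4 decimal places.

Midpoint: k1 = f(t_n, w_n); k2 = f(t_n + h/2, w_n + (h/2)·k1); w_{n+1} = w_n + h·k2.
t=0.000000, w=-2.430000:
  k1 = f(0.000000, -2.430000) = 3.184200
  k2 = f(0.140000, -1.984212) = 2.415971
  w ← -2.430000 + 0.28·2.415971 = -1.753528
t=0.280000, w=-1.753528:
  k1 = f(0.280000, -1.753528) = 2.065044
  k2 = f(0.420000, -1.464422) = 1.600778
  w ← -1.753528 + 0.28·1.600778 = -1.305310
t=0.560000, w=-1.305310:
  k1 = f(0.560000, -1.305310) = 1.388702
  k2 = f(0.700000, -1.110892) = 1.108130
  w ← -1.305310 + 0.28·1.108130 = -0.995034
w(0.84) ≈ -0.9950

-0.9950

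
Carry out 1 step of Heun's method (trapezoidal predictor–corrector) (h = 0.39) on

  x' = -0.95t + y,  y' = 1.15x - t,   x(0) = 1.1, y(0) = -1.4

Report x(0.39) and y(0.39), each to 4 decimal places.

Heun on (x,y): k1 = f(t_n, state_n); k2 = f(t_n + h, state_n + h·k1); state_{n+1} = state_n + (h/2)·(k1 + k2).
0.000000: (1.100000, -1.400000)
  k1 = (-1.400000, 1.265000)
  predictor → (0.554000, -0.906650)
  k2 = (-1.277150, 0.247100)
  → (0.577956, -1.105140)
(x(0.39), y(0.39)) ≈ (0.5780, -1.1051)

0.5780, -1.1051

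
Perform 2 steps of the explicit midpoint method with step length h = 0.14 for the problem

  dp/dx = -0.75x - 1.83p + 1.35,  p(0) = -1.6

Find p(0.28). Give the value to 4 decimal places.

-0.6981

Midpoint: k1 = f(x_n, p_n); k2 = f(x_n + h/2, p_n + (h/2)·k1); p_{n+1} = p_n + h·k2.
x=0.000000, p=-1.600000:
  k1 = f(0.000000, -1.600000) = 4.278000
  k2 = f(0.070000, -1.300540) = 3.677488
  p ← -1.600000 + 0.14·3.677488 = -1.085152
x=0.140000, p=-1.085152:
  k1 = f(0.140000, -1.085152) = 3.230828
  k2 = f(0.210000, -0.858994) = 2.764459
  p ← -1.085152 + 0.14·2.764459 = -0.698127
p(0.28) ≈ -0.6981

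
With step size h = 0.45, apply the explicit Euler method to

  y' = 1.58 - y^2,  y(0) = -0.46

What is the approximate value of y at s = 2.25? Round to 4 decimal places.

1.2567

Euler: y_{n+1} = y_n + h·f(s_n, y_n).
s=0.000000, y=-0.460000: f=1.368400 → y ← -0.460000 + 0.45·1.368400 = 0.155780
s=0.450000, y=0.155780: f=1.555733 → y ← 0.155780 + 0.45·1.555733 = 0.855860
s=0.900000, y=0.855860: f=0.847504 → y ← 0.855860 + 0.45·0.847504 = 1.237237
s=1.350000, y=1.237237: f=0.049246 → y ← 1.237237 + 0.45·0.049246 = 1.259397
s=1.800000, y=1.259397: f=-0.006081 → y ← 1.259397 + 0.45·(-0.006081) = 1.256661
y(2.25) ≈ 1.2567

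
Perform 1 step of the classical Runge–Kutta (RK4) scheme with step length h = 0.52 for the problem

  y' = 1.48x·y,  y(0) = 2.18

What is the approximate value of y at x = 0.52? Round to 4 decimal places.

2.6628

RK4: k1 = f(x_n, y_n); k2 = f(x_n + h/2, y_n + (h/2)·k1); k3 = f(x_n + h/2, y_n + (h/2)·k2); k4 = f(x_n + h, y_n + h·k3); y_{n+1} = y_n + (h/6)·(k1 + 2k2 + 2k3 + k4).
x=0.000000, y=2.180000:
  k1 = f(0.000000, 2.180000) = 0.000000
  k2 = f(0.260000, 2.180000) = 0.838864
  k3 = f(0.260000, 2.398105) = 0.922791
  k4 = f(0.520000, 2.659851) = 2.047021
  y ← 2.180000 + (0.52/6)·(k1 + 2k2 + 2k3 + k4) = 2.662762
y(0.52) ≈ 2.6628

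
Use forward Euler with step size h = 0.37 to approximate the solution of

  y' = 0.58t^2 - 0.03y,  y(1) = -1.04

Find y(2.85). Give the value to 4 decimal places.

Euler: y_{n+1} = y_n + h·f(t_n, y_n).
t=1.000000, y=-1.040000: f=0.611200 → y ← -1.040000 + 0.37·0.611200 = -0.813856
t=1.370000, y=-0.813856: f=1.113018 → y ← -0.813856 + 0.37·1.113018 = -0.402039
t=1.740000, y=-0.402039: f=1.768069 → y ← -0.402039 + 0.37·1.768069 = 0.252146
t=2.110000, y=0.252146: f=2.574654 → y ← 0.252146 + 0.37·2.574654 = 1.204768
t=2.480000, y=1.204768: f=3.531089 → y ← 1.204768 + 0.37·3.531089 = 2.511271
y(2.85) ≈ 2.5113

2.5113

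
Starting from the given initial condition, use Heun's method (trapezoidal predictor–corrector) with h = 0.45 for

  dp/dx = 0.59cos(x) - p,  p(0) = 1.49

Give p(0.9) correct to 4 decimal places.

0.9056

Heun: k1 = f(x_n, p_n); k2 = f(x_n + h, p_n + h·k1); p_{n+1} = p_n + (h/2)·(k1 + k2).
x=0.000000, p=1.490000:
  k1 = f(0.000000, 1.490000) = -0.900000
  k2 = f(0.450000, 1.085000) = -0.553736
  p ← 1.490000 + (0.45/2)·(-0.900000 + (-0.553736)) = 1.162909
x=0.450000, p=1.162909:
  k1 = f(0.450000, 1.162909) = -0.631646
  k2 = f(0.900000, 0.878669) = -0.511919
  p ← 1.162909 + (0.45/2)·(-0.631646 + (-0.511919)) = 0.905607
p(0.9) ≈ 0.9056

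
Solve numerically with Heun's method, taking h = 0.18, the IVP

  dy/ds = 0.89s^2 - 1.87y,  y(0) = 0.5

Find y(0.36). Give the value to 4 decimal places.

0.2732

Heun: k1 = f(s_n, y_n); k2 = f(s_n + h, y_n + h·k1); y_{n+1} = y_n + (h/2)·(k1 + k2).
s=0.000000, y=0.500000:
  k1 = f(0.000000, 0.500000) = -0.935000
  k2 = f(0.180000, 0.331700) = -0.591443
  y ← 0.500000 + (0.18/2)·(-0.935000 + (-0.591443)) = 0.362620
s=0.180000, y=0.362620:
  k1 = f(0.180000, 0.362620) = -0.649264
  k2 = f(0.360000, 0.245753) = -0.344214
  y ← 0.362620 + (0.18/2)·(-0.649264 + (-0.344214)) = 0.273207
y(0.36) ≈ 0.2732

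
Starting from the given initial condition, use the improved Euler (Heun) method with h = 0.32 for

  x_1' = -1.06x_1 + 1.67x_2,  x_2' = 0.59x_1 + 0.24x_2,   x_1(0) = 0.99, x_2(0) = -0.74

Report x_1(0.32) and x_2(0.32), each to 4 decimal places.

0.4175, -0.6740

Heun on (x_1,x_2): k1 = f(t_n, state_n); k2 = f(t_n + h, state_n + h·k1); state_{n+1} = state_n + (h/2)·(k1 + k2).
0.000000: (0.990000, -0.740000)
  k1 = (-2.285200, 0.406500)
  predictor → (0.258736, -0.609920)
  k2 = (-1.292827, 0.006273)
  → (0.417516, -0.673956)
(x_1(0.32), x_2(0.32)) ≈ (0.4175, -0.6740)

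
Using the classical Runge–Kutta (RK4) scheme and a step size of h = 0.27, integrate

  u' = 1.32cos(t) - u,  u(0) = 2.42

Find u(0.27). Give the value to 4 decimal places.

RK4: k1 = f(t_n, u_n); k2 = f(t_n + h/2, u_n + (h/2)·k1); k3 = f(t_n + h/2, u_n + (h/2)·k2); k4 = f(t_n + h, u_n + h·k3); u_{n+1} = u_n + (h/6)·(k1 + 2k2 + 2k3 + k4).
t=0.000000, u=2.420000:
  k1 = f(0.000000, 2.420000) = -1.100000
  k2 = f(0.135000, 2.271500) = -0.963510
  k3 = f(0.135000, 2.289926) = -0.981936
  k4 = f(0.270000, 2.154877) = -0.882700
  u ← 2.420000 + (0.27/6)·(k1 + 2k2 + 2k3 + k4) = 2.155688
u(0.27) ≈ 2.1557

2.1557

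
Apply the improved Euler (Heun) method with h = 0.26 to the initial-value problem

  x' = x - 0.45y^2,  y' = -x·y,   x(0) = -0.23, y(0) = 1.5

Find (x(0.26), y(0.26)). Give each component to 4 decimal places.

-0.6113, 1.6591

Heun on (x,y): k1 = f(t_n, state_n); k2 = f(t_n + h, state_n + h·k1); state_{n+1} = state_n + (h/2)·(k1 + k2).
0.000000: (-0.230000, 1.500000)
  k1 = (-1.242500, 0.345000)
  predictor → (-0.553050, 1.589700)
  k2 = (-1.690266, 0.879184)
  → (-0.611260, 1.659144)
(x(0.26), y(0.26)) ≈ (-0.6113, 1.6591)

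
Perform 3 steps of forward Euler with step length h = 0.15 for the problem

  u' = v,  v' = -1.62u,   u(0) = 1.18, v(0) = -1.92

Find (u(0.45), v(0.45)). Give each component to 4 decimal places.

Euler on (u,v): u_{n+1} = u_n + h·u', v_{n+1} = v_n + h·v'.
0.000000: (1.180000, -1.920000); f=(-1.920000, -1.911600) → (0.892000, -2.206740)
0.150000: (0.892000, -2.206740); f=(-2.206740, -1.445040) → (0.560989, -2.423496)
0.300000: (0.560989, -2.423496); f=(-2.423496, -0.908802) → (0.197465, -2.559816)
(u(0.45), v(0.45)) ≈ (0.1975, -2.5598)

0.1975, -2.5598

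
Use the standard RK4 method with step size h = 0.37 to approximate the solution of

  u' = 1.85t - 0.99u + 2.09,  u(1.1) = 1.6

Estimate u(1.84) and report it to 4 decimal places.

3.3355

RK4: k1 = f(t_n, u_n); k2 = f(t_n + h/2, u_n + (h/2)·k1); k3 = f(t_n + h/2, u_n + (h/2)·k2); k4 = f(t_n + h, u_n + h·k3); u_{n+1} = u_n + (h/6)·(k1 + 2k2 + 2k3 + k4).
t=1.100000, u=1.600000:
  k1 = f(1.100000, 1.600000) = 2.541000
  k2 = f(1.285000, 2.070085) = 2.417866
  k3 = f(1.285000, 2.047305) = 2.440418
  k4 = f(1.470000, 2.502955) = 2.331575
  u ← 1.600000 + (0.37/6)·(k1 + 2k2 + 2k3 + k4) = 2.499664
t=1.470000, u=2.499664:
  k1 = f(1.470000, 2.499664) = 2.334833
  k2 = f(1.655000, 2.931608) = 2.249458
  k3 = f(1.655000, 2.915814) = 2.265095
  k4 = f(1.840000, 3.337749) = 2.189629
  u ← 2.499664 + (0.37/6)·(k1 + 2k2 + 2k3 + k4) = 3.335467
u(1.84) ≈ 3.3355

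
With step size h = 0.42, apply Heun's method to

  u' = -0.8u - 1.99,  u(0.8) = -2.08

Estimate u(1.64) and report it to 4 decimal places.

Heun: k1 = f(s_n, u_n); k2 = f(s_n + h, u_n + h·k1); u_{n+1} = u_n + (h/2)·(k1 + k2).
s=0.800000, u=-2.080000:
  k1 = f(0.800000, -2.080000) = -0.326000
  k2 = f(1.220000, -2.216920) = -0.216464
  u ← -2.080000 + (0.42/2)·(-0.326000 + (-0.216464)) = -2.193917
s=1.220000, u=-2.193917:
  k1 = f(1.220000, -2.193917) = -0.234866
  k2 = f(1.640000, -2.292561) = -0.155951
  u ← -2.193917 + (0.42/2)·(-0.234866 + (-0.155951)) = -2.275989
u(1.64) ≈ -2.2760

-2.2760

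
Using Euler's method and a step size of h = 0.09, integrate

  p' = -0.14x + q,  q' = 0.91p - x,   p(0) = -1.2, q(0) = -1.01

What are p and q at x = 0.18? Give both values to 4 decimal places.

-1.3918, -1.2221

Euler on (p,q): p_{n+1} = p_n + h·p', q_{n+1} = q_n + h·q'.
0.000000: (-1.200000, -1.010000); f=(-1.010000, -1.092000) → (-1.290900, -1.108280)
0.090000: (-1.290900, -1.108280); f=(-1.120880, -1.264719) → (-1.391779, -1.222105)
(p(0.18), q(0.18)) ≈ (-1.3918, -1.2221)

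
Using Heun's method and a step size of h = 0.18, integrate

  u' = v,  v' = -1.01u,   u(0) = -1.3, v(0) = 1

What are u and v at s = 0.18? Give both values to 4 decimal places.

-1.0987, 1.2200

Heun on (u,v): k1 = f(s_n, state_n); k2 = f(s_n + h, state_n + h·k1); state_{n+1} = state_n + (h/2)·(k1 + k2).
0.000000: (-1.300000, 1.000000)
  k1 = (1.000000, 1.313000)
  predictor → (-1.120000, 1.236340)
  k2 = (1.236340, 1.131200)
  → (-1.098729, 1.219978)
(u(0.18), v(0.18)) ≈ (-1.0987, 1.2200)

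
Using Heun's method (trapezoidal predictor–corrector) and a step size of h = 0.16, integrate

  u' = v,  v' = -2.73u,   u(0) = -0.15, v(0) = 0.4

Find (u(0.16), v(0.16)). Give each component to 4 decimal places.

-0.0808, 0.4515

Heun on (u,v): k1 = f(x_n, state_n); k2 = f(x_n + h, state_n + h·k1); state_{n+1} = state_n + (h/2)·(k1 + k2).
0.000000: (-0.150000, 0.400000)
  k1 = (0.400000, 0.409500)
  predictor → (-0.086000, 0.465520)
  k2 = (0.465520, 0.234780)
  → (-0.080758, 0.451542)
(u(0.16), v(0.16)) ≈ (-0.0808, 0.4515)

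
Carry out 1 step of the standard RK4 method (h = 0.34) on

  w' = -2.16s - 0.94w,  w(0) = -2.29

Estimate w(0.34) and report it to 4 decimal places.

RK4: k1 = f(s_n, w_n); k2 = f(s_n + h/2, w_n + (h/2)·k1); k3 = f(s_n + h/2, w_n + (h/2)·k2); k4 = f(s_n + h, w_n + h·k3); w_{n+1} = w_n + (h/6)·(k1 + 2k2 + 2k3 + k4).
s=0.000000, w=-2.290000:
  k1 = f(0.000000, -2.290000) = 2.152600
  k2 = f(0.170000, -1.924058) = 1.441415
  k3 = f(0.170000, -2.044960) = 1.555062
  k4 = f(0.340000, -1.761279) = 0.921202
  w ← -2.290000 + (0.34/6)·(k1 + 2k2 + 2k3 + k4) = -1.776217
w(0.34) ≈ -1.7762

-1.7762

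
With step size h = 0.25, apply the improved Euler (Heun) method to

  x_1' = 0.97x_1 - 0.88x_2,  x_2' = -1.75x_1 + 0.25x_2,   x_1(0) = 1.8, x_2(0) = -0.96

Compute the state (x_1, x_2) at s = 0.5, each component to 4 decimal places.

3.9587, -3.5189

Heun on (x_1,x_2): k1 = f(s_n, state_n); k2 = f(s_n + h, state_n + h·k1); state_{n+1} = state_n + (h/2)·(k1 + k2).
0.000000: (1.800000, -0.960000)
  k1 = (2.590800, -3.390000)
  predictor → (2.447700, -1.807500)
  k2 = (3.964869, -4.735350)
  → (2.619459, -1.975669)
0.250000: (2.619459, -1.975669)
  k1 = (4.279463, -5.077970)
  predictor → (3.689324, -3.245161)
  k2 = (6.434387, -7.267608)
  → (3.958690, -3.518866)
(x_1(0.5), x_2(0.5)) ≈ (3.9587, -3.5189)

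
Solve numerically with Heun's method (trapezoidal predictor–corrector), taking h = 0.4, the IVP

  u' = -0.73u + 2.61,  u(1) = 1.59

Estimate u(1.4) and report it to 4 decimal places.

Heun: k1 = f(x_n, u_n); k2 = f(x_n + h, u_n + h·k1); u_{n+1} = u_n + (h/2)·(k1 + k2).
x=1.000000, u=1.590000:
  k1 = f(1.000000, 1.590000) = 1.449300
  k2 = f(1.400000, 2.169720) = 1.026104
  u ← 1.590000 + (0.4/2)·(1.449300 + 1.026104) = 2.085081
u(1.4) ≈ 2.0851

2.0851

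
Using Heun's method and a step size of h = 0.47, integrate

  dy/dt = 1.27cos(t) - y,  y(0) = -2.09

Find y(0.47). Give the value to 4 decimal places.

Heun: k1 = f(t_n, y_n); k2 = f(t_n + h, y_n + h·k1); y_{n+1} = y_n + (h/2)·(k1 + k2).
t=0.000000, y=-2.090000:
  k1 = f(0.000000, -2.090000) = 3.360000
  k2 = f(0.470000, -0.510800) = 1.643092
  y ← -2.090000 + (0.47/2)·(3.360000 + 1.643092) = -0.914273
y(0.47) ≈ -0.9143

-0.9143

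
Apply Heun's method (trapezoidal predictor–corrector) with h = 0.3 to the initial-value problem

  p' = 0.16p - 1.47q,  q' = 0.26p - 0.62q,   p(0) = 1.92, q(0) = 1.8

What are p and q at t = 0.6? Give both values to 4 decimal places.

Heun on (p,q): k1 = f(t_n, state_n); k2 = f(t_n + h, state_n + h·k1); state_{n+1} = state_n + (h/2)·(k1 + k2).
0.000000: (1.920000, 1.800000)
  k1 = (-2.338800, -0.616800)
  predictor → (1.218360, 1.614960)
  k2 = (-2.179054, -0.684502)
  → (1.242322, 1.604805)
0.300000: (1.242322, 1.604805)
  k1 = (-2.160291, -0.671975)
  predictor → (0.594235, 1.403212)
  k2 = (-1.967644, -0.715491)
  → (0.623132, 1.396685)
(p(0.6), q(0.6)) ≈ (0.6231, 1.3967)

0.6231, 1.3967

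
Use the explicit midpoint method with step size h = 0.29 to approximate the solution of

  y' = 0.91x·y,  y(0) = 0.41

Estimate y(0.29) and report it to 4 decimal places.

0.4257

Midpoint: k1 = f(x_n, y_n); k2 = f(x_n + h/2, y_n + (h/2)·k1); y_{n+1} = y_n + h·k2.
x=0.000000, y=0.410000:
  k1 = f(0.000000, 0.410000) = 0.000000
  k2 = f(0.145000, 0.410000) = 0.054099
  y ← 0.410000 + 0.29·0.054099 = 0.425689
y(0.29) ≈ 0.4257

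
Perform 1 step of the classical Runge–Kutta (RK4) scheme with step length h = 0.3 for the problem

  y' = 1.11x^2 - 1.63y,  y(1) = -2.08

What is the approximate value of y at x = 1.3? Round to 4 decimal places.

RK4: k1 = f(x_n, y_n); k2 = f(x_n + h/2, y_n + (h/2)·k1); k3 = f(x_n + h/2, y_n + (h/2)·k2); k4 = f(x_n + h, y_n + h·k3); y_{n+1} = y_n + (h/6)·(k1 + 2k2 + 2k3 + k4).
x=1.000000, y=-2.080000:
  k1 = f(1.000000, -2.080000) = 4.500400
  k2 = f(1.150000, -1.404940) = 3.758027
  k3 = f(1.150000, -1.516296) = 3.939537
  k4 = f(1.300000, -0.898139) = 3.339866
  y ← -2.080000 + (0.3/6)·(k1 + 2k2 + 2k3 + k4) = -0.918230
y(1.3) ≈ -0.9182

-0.9182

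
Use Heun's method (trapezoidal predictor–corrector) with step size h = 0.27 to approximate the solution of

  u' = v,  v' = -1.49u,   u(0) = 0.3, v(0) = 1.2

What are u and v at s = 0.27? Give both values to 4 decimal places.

0.6077, 1.0141

Heun on (u,v): k1 = f(s_n, state_n); k2 = f(s_n + h, state_n + h·k1); state_{n+1} = state_n + (h/2)·(k1 + k2).
0.000000: (0.300000, 1.200000)
  k1 = (1.200000, -0.447000)
  predictor → (0.624000, 1.079310)
  k2 = (1.079310, -0.929760)
  → (0.607707, 1.014137)
(u(0.27), v(0.27)) ≈ (0.6077, 1.0141)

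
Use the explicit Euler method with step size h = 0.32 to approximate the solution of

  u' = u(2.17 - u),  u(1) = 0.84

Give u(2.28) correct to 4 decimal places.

2.0503

Euler: u_{n+1} = u_n + h·f(s_n, u_n).
s=1.000000, u=0.840000: f=1.117200 → u ← 0.840000 + 0.32·1.117200 = 1.197504
s=1.320000, u=1.197504: f=1.164568 → u ← 1.197504 + 0.32·1.164568 = 1.570166
s=1.640000, u=1.570166: f=0.941839 → u ← 1.570166 + 0.32·0.941839 = 1.871554
s=1.960000, u=1.871554: f=0.558557 → u ← 1.871554 + 0.32·0.558557 = 2.050293
u(2.28) ≈ 2.0503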